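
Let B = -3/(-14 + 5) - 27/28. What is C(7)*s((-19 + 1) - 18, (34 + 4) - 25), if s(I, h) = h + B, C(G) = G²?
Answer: 7273/12 ≈ 606.08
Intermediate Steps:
B = -53/84 (B = -3/(-9) - 27*1/28 = -3*(-⅑) - 27/28 = ⅓ - 27/28 = -53/84 ≈ -0.63095)
s(I, h) = -53/84 + h (s(I, h) = h - 53/84 = -53/84 + h)
C(7)*s((-19 + 1) - 18, (34 + 4) - 25) = 7²*(-53/84 + ((34 + 4) - 25)) = 49*(-53/84 + (38 - 25)) = 49*(-53/84 + 13) = 49*(1039/84) = 7273/12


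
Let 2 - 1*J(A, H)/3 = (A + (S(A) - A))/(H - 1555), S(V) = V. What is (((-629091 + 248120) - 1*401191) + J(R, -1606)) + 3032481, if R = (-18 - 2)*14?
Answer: 7113276485/3161 ≈ 2.2503e+6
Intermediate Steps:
R = -280 (R = -20*14 = -280)
J(A, H) = 6 - 3*A/(-1555 + H) (J(A, H) = 6 - 3*(A + (A - A))/(H - 1555) = 6 - 3*(A + 0)/(-1555 + H) = 6 - 3*A/(-1555 + H))
(((-629091 + 248120) - 1*401191) + J(R, -1606)) + 3032481 = (((-629091 + 248120) - 1*401191) + 3*(-3110 - 1*(-280) + 2*(-1606))/(-1555 - 1606)) + 3032481 = ((-380971 - 401191) + 3*(-3110 + 280 - 3212)/(-3161)) + 3032481 = (-782162 + 3*(-1/3161)*(-6042)) + 3032481 = (-782162 + 18126/3161) + 3032481 = -2472395956/3161 + 3032481 = 7113276485/3161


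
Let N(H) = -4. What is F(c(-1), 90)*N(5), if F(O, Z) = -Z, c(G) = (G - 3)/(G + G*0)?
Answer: 360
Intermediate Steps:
c(G) = (-3 + G)/G (c(G) = (-3 + G)/(G + 0) = (-3 + G)/G)
F(c(-1), 90)*N(5) = -1*90*(-4) = -90*(-4) = 360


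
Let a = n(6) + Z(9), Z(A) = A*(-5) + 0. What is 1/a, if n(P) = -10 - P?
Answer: -1/61 ≈ -0.016393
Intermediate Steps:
Z(A) = -5*A (Z(A) = -5*A + 0 = -5*A)
a = -61 (a = (-10 - 1*6) - 5*9 = (-10 - 6) - 45 = -16 - 45 = -61)
1/a = 1/(-61) = -1/61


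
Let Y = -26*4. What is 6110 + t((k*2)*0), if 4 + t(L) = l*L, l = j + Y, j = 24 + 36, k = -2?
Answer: 6106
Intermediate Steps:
j = 60
Y = -104
l = -44 (l = 60 - 104 = -44)
t(L) = -4 - 44*L
6110 + t((k*2)*0) = 6110 + (-4 - 44*(-2*2)*0) = 6110 + (-4 - (-176)*0) = 6110 + (-4 - 44*0) = 6110 + (-4 + 0) = 6110 - 4 = 6106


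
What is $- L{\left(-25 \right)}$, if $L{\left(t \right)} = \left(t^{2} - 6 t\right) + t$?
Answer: $-750$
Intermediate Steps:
$L{\left(t \right)} = t^{2} - 5 t$
$- L{\left(-25 \right)} = - \left(-25\right) \left(-5 - 25\right) = - \left(-25\right) \left(-30\right) = \left(-1\right) 750 = -750$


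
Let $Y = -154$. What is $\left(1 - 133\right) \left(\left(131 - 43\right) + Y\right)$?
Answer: $8712$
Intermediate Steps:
$\left(1 - 133\right) \left(\left(131 - 43\right) + Y\right) = \left(1 - 133\right) \left(\left(131 - 43\right) - 154\right) = - 132 \left(88 - 154\right) = \left(-132\right) \left(-66\right) = 8712$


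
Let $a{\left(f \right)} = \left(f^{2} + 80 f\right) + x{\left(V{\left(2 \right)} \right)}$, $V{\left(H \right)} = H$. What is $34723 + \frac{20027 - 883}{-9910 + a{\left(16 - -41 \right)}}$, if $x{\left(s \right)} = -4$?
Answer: $\frac{73072771}{2105} \approx 34714.0$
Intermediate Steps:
$a{\left(f \right)} = -4 + f^{2} + 80 f$ ($a{\left(f \right)} = \left(f^{2} + 80 f\right) - 4 = -4 + f^{2} + 80 f$)
$34723 + \frac{20027 - 883}{-9910 + a{\left(16 - -41 \right)}} = 34723 + \frac{20027 - 883}{-9910 + \left(-4 + \left(16 - -41\right)^{2} + 80 \left(16 - -41\right)\right)} = 34723 + \frac{19144}{-9910 + \left(-4 + \left(16 + 41\right)^{2} + 80 \left(16 + 41\right)\right)} = 34723 + \frac{19144}{-9910 + \left(-4 + 57^{2} + 80 \cdot 57\right)} = 34723 + \frac{19144}{-9910 + \left(-4 + 3249 + 4560\right)} = 34723 + \frac{19144}{-9910 + 7805} = 34723 + \frac{19144}{-2105} = 34723 + 19144 \left(- \frac{1}{2105}\right) = 34723 - \frac{19144}{2105} = \frac{73072771}{2105}$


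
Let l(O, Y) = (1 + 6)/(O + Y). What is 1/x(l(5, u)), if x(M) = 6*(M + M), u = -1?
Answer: 1/21 ≈ 0.047619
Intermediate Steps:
l(O, Y) = 7/(O + Y)
x(M) = 12*M (x(M) = 6*(2*M) = 12*M)
1/x(l(5, u)) = 1/(12*(7/(5 - 1))) = 1/(12*(7/4)) = 1/21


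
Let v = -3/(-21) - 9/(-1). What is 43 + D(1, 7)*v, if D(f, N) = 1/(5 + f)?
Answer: 935/21 ≈ 44.524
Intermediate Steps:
v = 64/7 (v = -3*(-1/21) - 9*(-1) = ⅐ + 9 = 64/7 ≈ 9.1429)
43 + D(1, 7)*v = 43 + (64/7)/(5 + 1) = 43 + (64/7)/6 = 43 + (⅙)*(64/7) = 43 + 32/21 = 935/21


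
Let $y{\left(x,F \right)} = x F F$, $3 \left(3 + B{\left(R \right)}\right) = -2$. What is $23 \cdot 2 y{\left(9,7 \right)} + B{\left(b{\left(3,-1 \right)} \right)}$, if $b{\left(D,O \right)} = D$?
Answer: $\frac{60847}{3} \approx 20282.0$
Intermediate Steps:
$B{\left(R \right)} = - \frac{11}{3}$ ($B{\left(R \right)} = -3 + \frac{1}{3} \left(-2\right) = -3 - \frac{2}{3} = - \frac{11}{3}$)
$y{\left(x,F \right)} = x F^{2}$ ($y{\left(x,F \right)} = F x F = x F^{2}$)
$23 \cdot 2 y{\left(9,7 \right)} + B{\left(b{\left(3,-1 \right)} \right)} = 23 \cdot 2 \cdot 9 \cdot 7^{2} - \frac{11}{3} = 46 \cdot 9 \cdot 49 - \frac{11}{3} = 46 \cdot 441 - \frac{11}{3} = 20286 - \frac{11}{3} = \frac{60847}{3}$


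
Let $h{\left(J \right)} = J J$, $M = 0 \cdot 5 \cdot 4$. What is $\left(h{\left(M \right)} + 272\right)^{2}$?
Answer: $73984$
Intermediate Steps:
$M = 0$ ($M = 0 \cdot 4 = 0$)
$h{\left(J \right)} = J^{2}$
$\left(h{\left(M \right)} + 272\right)^{2} = \left(0^{2} + 272\right)^{2} = \left(0 + 272\right)^{2} = 272^{2} = 73984$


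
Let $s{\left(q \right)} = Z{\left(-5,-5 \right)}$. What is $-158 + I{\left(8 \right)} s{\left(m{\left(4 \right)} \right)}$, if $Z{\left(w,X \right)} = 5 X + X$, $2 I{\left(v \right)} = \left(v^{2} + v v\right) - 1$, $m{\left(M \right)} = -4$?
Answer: $-2063$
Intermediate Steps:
$I{\left(v \right)} = - \frac{1}{2} + v^{2}$ ($I{\left(v \right)} = \frac{\left(v^{2} + v v\right) - 1}{2} = \frac{\left(v^{2} + v^{2}\right) - 1}{2} = \frac{2 v^{2} - 1}{2} = \frac{-1 + 2 v^{2}}{2} = - \frac{1}{2} + v^{2}$)
$Z{\left(w,X \right)} = 6 X$
$s{\left(q \right)} = -30$ ($s{\left(q \right)} = 6 \left(-5\right) = -30$)
$-158 + I{\left(8 \right)} s{\left(m{\left(4 \right)} \right)} = -158 + \left(- \frac{1}{2} + 8^{2}\right) \left(-30\right) = -158 + \left(- \frac{1}{2} + 64\right) \left(-30\right) = -158 + \frac{127}{2} \left(-30\right) = -158 - 1905 = -2063$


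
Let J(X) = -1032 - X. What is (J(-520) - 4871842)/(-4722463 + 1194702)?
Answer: 4872354/3527761 ≈ 1.3811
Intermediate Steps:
(J(-520) - 4871842)/(-4722463 + 1194702) = ((-1032 - 1*(-520)) - 4871842)/(-4722463 + 1194702) = ((-1032 + 520) - 4871842)/(-3527761) = (-512 - 4871842)*(-1/3527761) = -4872354*(-1/3527761) = 4872354/3527761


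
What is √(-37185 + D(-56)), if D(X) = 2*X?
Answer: I*√37297 ≈ 193.12*I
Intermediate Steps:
√(-37185 + D(-56)) = √(-37185 + 2*(-56)) = √(-37185 - 112) = √(-37297) = I*√37297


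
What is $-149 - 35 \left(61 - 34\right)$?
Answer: $-1094$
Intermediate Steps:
$-149 - 35 \left(61 - 34\right) = -149 - 945 = -1094$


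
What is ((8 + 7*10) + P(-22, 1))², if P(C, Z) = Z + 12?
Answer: 8281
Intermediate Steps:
P(C, Z) = 12 + Z
((8 + 7*10) + P(-22, 1))² = ((8 + 7*10) + (12 + 1))² = ((8 + 70) + 13)² = (78 + 13)² = 91² = 8281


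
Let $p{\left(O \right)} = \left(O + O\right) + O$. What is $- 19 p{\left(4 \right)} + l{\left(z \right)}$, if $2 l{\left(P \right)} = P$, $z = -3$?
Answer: $- \frac{459}{2} \approx -229.5$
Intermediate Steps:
$p{\left(O \right)} = 3 O$ ($p{\left(O \right)} = 2 O + O = 3 O$)
$l{\left(P \right)} = \frac{P}{2}$
$- 19 p{\left(4 \right)} + l{\left(z \right)} = - 19 \cdot 3 \cdot 4 + \frac{1}{2} \left(-3\right) = \left(-19\right) 12 - \frac{3}{2} = -228 - \frac{3}{2} = - \frac{459}{2}$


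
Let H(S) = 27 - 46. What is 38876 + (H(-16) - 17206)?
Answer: 21651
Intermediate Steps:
H(S) = -19
38876 + (H(-16) - 17206) = 38876 + (-19 - 17206) = 38876 - 17225 = 21651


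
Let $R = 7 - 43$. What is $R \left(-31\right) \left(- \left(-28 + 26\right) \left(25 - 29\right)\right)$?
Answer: $-8928$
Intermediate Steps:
$R = -36$
$R \left(-31\right) \left(- \left(-28 + 26\right) \left(25 - 29\right)\right) = \left(-36\right) \left(-31\right) \left(- \left(-28 + 26\right) \left(25 - 29\right)\right) = 1116 \left(- \left(-2\right) \left(-4\right)\right) = 1116 \left(\left(-1\right) 8\right) = 1116 \left(-8\right) = -8928$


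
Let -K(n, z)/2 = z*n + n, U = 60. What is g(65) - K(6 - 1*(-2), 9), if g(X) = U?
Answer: 220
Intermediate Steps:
g(X) = 60
K(n, z) = -2*n - 2*n*z (K(n, z) = -2*(z*n + n) = -2*(n*z + n) = -2*(n + n*z) = -2*n - 2*n*z)
g(65) - K(6 - 1*(-2), 9) = 60 - (-2)*(6 - 1*(-2))*(1 + 9) = 60 - (-2)*(6 + 2)*10 = 60 - (-2)*8*10 = 60 - 1*(-160) = 60 + 160 = 220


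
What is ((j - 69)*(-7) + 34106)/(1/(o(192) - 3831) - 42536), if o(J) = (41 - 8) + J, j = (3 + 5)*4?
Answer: -123920190/153384817 ≈ -0.80790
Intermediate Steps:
j = 32 (j = 8*4 = 32)
o(J) = 33 + J
((j - 69)*(-7) + 34106)/(1/(o(192) - 3831) - 42536) = ((32 - 69)*(-7) + 34106)/(1/((33 + 192) - 3831) - 42536) = (-37*(-7) + 34106)/(1/(225 - 3831) - 42536) = (259 + 34106)/(1/(-3606) - 42536) = 34365/(-1/3606 - 42536) = 34365/(-153384817/3606) = 34365*(-3606/153384817) = -123920190/153384817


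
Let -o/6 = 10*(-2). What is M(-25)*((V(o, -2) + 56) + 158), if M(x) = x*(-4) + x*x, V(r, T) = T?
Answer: 153700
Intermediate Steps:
o = 120 (o = -60*(-2) = -6*(-20) = 120)
M(x) = x² - 4*x (M(x) = -4*x + x² = x² - 4*x)
M(-25)*((V(o, -2) + 56) + 158) = (-25*(-4 - 25))*((-2 + 56) + 158) = (-25*(-29))*(54 + 158) = 725*212 = 153700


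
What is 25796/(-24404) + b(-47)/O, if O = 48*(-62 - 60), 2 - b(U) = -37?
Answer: -12667761/11909152 ≈ -1.0637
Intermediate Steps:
b(U) = 39 (b(U) = 2 - 1*(-37) = 2 + 37 = 39)
O = -5856 (O = 48*(-122) = -5856)
25796/(-24404) + b(-47)/O = 25796/(-24404) + 39/(-5856) = 25796*(-1/24404) + 39*(-1/5856) = -6449/6101 - 13/1952 = -12667761/11909152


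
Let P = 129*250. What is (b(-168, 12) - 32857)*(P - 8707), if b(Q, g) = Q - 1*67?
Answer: -779084956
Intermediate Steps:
P = 32250
b(Q, g) = -67 + Q (b(Q, g) = Q - 67 = -67 + Q)
(b(-168, 12) - 32857)*(P - 8707) = ((-67 - 168) - 32857)*(32250 - 8707) = (-235 - 32857)*23543 = -33092*23543 = -779084956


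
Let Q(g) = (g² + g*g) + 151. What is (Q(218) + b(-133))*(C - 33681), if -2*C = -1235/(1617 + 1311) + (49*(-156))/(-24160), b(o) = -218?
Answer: -14143896029620061/4421280 ≈ -3.1990e+9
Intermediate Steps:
Q(g) = 151 + 2*g² (Q(g) = (g² + g²) + 151 = 2*g² + 151 = 151 + 2*g²)
C = 232999/4421280 (C = -(-1235/(1617 + 1311) + (49*(-156))/(-24160))/2 = -(-1235/2928 - 7644*(-1/24160))/2 = -(-1235*1/2928 + 1911/6040)/2 = -(-1235/2928 + 1911/6040)/2 = -½*(-232999/2210640) = 232999/4421280 ≈ 0.052699)
(Q(218) + b(-133))*(C - 33681) = ((151 + 2*218²) - 218)*(232999/4421280 - 33681) = ((151 + 2*47524) - 218)*(-148912898681/4421280) = ((151 + 95048) - 218)*(-148912898681/4421280) = (95199 - 218)*(-148912898681/4421280) = 94981*(-148912898681/4421280) = -14143896029620061/4421280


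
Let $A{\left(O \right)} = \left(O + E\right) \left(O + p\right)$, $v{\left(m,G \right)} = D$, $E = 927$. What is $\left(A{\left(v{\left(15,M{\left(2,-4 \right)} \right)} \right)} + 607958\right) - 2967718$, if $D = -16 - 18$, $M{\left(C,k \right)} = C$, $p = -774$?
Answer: $-3081304$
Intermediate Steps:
$D = -34$
$v{\left(m,G \right)} = -34$
$A{\left(O \right)} = \left(-774 + O\right) \left(927 + O\right)$ ($A{\left(O \right)} = \left(O + 927\right) \left(O - 774\right) = \left(927 + O\right) \left(-774 + O\right) = \left(-774 + O\right) \left(927 + O\right)$)
$\left(A{\left(v{\left(15,M{\left(2,-4 \right)} \right)} \right)} + 607958\right) - 2967718 = \left(\left(-717498 + \left(-34\right)^{2} + 153 \left(-34\right)\right) + 607958\right) - 2967718 = \left(\left(-717498 + 1156 - 5202\right) + 607958\right) - 2967718 = \left(-721544 + 607958\right) - 2967718 = -113586 - 2967718 = -3081304$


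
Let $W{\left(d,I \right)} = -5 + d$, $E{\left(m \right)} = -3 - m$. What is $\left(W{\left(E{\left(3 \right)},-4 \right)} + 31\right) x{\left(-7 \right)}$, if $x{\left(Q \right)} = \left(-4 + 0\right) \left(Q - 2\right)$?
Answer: $720$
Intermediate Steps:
$x{\left(Q \right)} = 8 - 4 Q$ ($x{\left(Q \right)} = - 4 \left(-2 + Q\right) = 8 - 4 Q$)
$\left(W{\left(E{\left(3 \right)},-4 \right)} + 31\right) x{\left(-7 \right)} = \left(\left(-5 - 6\right) + 31\right) \left(8 - -28\right) = \left(\left(-5 - 6\right) + 31\right) \left(8 + 28\right) = \left(\left(-5 - 6\right) + 31\right) 36 = \left(-11 + 31\right) 36 = 20 \cdot 36 = 720$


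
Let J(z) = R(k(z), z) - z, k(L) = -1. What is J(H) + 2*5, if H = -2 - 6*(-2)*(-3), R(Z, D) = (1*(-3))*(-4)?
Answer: 60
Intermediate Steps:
R(Z, D) = 12 (R(Z, D) = -3*(-4) = 12)
H = -38 (H = -2 - (-12)*(-3) = -2 - 1*36 = -2 - 36 = -38)
J(z) = 12 - z
J(H) + 2*5 = (12 - 1*(-38)) + 2*5 = (12 + 38) + 10 = 50 + 10 = 60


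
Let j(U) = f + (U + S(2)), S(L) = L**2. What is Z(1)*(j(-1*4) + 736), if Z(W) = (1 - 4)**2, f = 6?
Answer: 6678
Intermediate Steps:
j(U) = 10 + U (j(U) = 6 + (U + 2**2) = 6 + (U + 4) = 6 + (4 + U) = 10 + U)
Z(W) = 9 (Z(W) = (-3)**2 = 9)
Z(1)*(j(-1*4) + 736) = 9*((10 - 1*4) + 736) = 9*((10 - 4) + 736) = 9*(6 + 736) = 9*742 = 6678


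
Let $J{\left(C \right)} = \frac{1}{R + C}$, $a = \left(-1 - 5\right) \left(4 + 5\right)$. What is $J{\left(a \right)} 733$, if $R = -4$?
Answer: $- \frac{733}{58} \approx -12.638$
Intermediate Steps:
$a = -54$ ($a = \left(-6\right) 9 = -54$)
$J{\left(C \right)} = \frac{1}{-4 + C}$
$J{\left(a \right)} 733 = \frac{1}{-4 - 54} \cdot 733 = \frac{1}{-58} \cdot 733 = \left(- \frac{1}{58}\right) 733 = - \frac{733}{58}$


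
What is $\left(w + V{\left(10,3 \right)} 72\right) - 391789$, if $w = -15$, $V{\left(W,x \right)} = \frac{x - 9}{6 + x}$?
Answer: $-391852$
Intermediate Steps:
$V{\left(W,x \right)} = \frac{-9 + x}{6 + x}$
$\left(w + V{\left(10,3 \right)} 72\right) - 391789 = \left(-15 + \frac{-9 + 3}{6 + 3} \cdot 72\right) - 391789 = \left(-15 + \frac{1}{9} \left(-6\right) 72\right) - 391789 = \left(-15 - 48\right) - 391789 = -63 - 391789 = -391852$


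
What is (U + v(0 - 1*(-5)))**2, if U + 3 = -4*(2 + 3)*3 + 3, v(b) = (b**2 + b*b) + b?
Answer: 25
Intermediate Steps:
v(b) = b + 2*b**2 (v(b) = (b**2 + b**2) + b = 2*b**2 + b = b + 2*b**2)
U = -60 (U = -3 + (-4*(2 + 3)*3 + 3) = -3 + (-4*5*3 + 3) = -3 + (-20*3 + 3) = -3 + (-60 + 3) = -3 - 57 = -60)
(U + v(0 - 1*(-5)))**2 = (-60 + (0 - 1*(-5))*(1 + 2*(0 - 1*(-5))))**2 = (-60 + (0 + 5)*(1 + 2*(0 + 5)))**2 = (-60 + 5*(1 + 2*5))**2 = (-60 + 5*(1 + 10))**2 = (-60 + 5*11)**2 = (-60 + 55)**2 = (-5)**2 = 25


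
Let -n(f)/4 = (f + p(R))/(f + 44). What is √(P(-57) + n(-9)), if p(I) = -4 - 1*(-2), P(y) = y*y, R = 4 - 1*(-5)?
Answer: √3981565/35 ≈ 57.011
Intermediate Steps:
R = 9 (R = 4 + 5 = 9)
P(y) = y²
p(I) = -2 (p(I) = -4 + 2 = -2)
n(f) = -4*(-2 + f)/(44 + f) (n(f) = -4*(f - 2)/(f + 44) = -4*(-2 + f)/(44 + f))
√(P(-57) + n(-9)) = √((-57)² + 4*(2 - 1*(-9))/(44 - 9)) = √(3249 + 4*(2 + 9)/35) = √(3249 + 4*(1/35)*11) = √(3249 + 44/35) = √(113759/35) = √3981565/35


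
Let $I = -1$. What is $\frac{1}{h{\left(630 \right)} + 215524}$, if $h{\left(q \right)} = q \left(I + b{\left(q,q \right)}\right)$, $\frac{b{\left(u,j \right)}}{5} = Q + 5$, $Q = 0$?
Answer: $\frac{1}{230644} \approx 4.3357 \cdot 10^{-6}$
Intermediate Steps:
$b{\left(u,j \right)} = 25$ ($b{\left(u,j \right)} = 5 \left(0 + 5\right) = 5 \cdot 5 = 25$)
$h{\left(q \right)} = 24 q$ ($h{\left(q \right)} = q \left(-1 + 25\right) = q 24 = 24 q$)
$\frac{1}{h{\left(630 \right)} + 215524} = \frac{1}{24 \cdot 630 + 215524} = \frac{1}{15120 + 215524} = \frac{1}{230644}$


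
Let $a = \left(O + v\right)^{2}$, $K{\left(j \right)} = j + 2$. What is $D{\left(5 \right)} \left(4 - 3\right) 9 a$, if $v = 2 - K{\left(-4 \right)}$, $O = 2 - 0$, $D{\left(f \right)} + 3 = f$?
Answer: $648$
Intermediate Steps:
$D{\left(f \right)} = -3 + f$
$K{\left(j \right)} = 2 + j$
$O = 2$ ($O = 2 + 0 = 2$)
$v = 4$ ($v = 2 - \left(2 - 4\right) = 2 - -2 = 2 + 2 = 4$)
$a = 36$ ($a = \left(2 + 4\right)^{2} = 6^{2} = 36$)
$D{\left(5 \right)} \left(4 - 3\right) 9 a = \left(-3 + 5\right) \left(4 - 3\right) 9 \cdot 36 = 2 \cdot 1 \cdot 9 \cdot 36 = 2 \cdot 9 \cdot 36 = 18 \cdot 36 = 648$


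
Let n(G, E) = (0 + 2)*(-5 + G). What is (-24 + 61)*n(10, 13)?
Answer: 370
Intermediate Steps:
n(G, E) = -10 + 2*G (n(G, E) = 2*(-5 + G) = -10 + 2*G)
(-24 + 61)*n(10, 13) = (-24 + 61)*(-10 + 2*10) = 37*(-10 + 20) = 37*10 = 370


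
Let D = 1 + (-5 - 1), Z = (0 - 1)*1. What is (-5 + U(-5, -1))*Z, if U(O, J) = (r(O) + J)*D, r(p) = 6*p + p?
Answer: -175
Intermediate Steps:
Z = -1 (Z = -1*1 = -1)
D = -5 (D = 1 - 6 = -5)
r(p) = 7*p
U(O, J) = -35*O - 5*J (U(O, J) = (7*O + J)*(-5) = (J + 7*O)*(-5) = -35*O - 5*J)
(-5 + U(-5, -1))*Z = (-5 + (-35*(-5) - 5*(-1)))*(-1) = (-5 + (175 + 5))*(-1) = (-5 + 180)*(-1) = 175*(-1) = -175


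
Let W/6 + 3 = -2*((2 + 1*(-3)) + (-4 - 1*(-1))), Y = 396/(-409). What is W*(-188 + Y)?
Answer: -2318640/409 ≈ -5669.0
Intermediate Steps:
Y = -396/409 (Y = 396*(-1/409) = -396/409 ≈ -0.96821)
W = 30 (W = -18 + 6*(-2*((2 + 1*(-3)) + (-4 - 1*(-1)))) = -18 + 6*(-2*((2 - 3) + (-4 + 1))) = -18 + 6*(-2*(-1 - 3)) = -18 + 6*(-2*(-4)) = -18 + 6*8 = -18 + 48 = 30)
W*(-188 + Y) = 30*(-188 - 396/409) = 30*(-77288/409) = -2318640/409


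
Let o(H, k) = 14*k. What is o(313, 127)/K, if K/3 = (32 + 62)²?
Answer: 889/13254 ≈ 0.067074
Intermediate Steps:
K = 26508 (K = 3*(32 + 62)² = 3*94² = 3*8836 = 26508)
o(313, 127)/K = (14*127)/26508 = 1778*(1/26508) = 889/13254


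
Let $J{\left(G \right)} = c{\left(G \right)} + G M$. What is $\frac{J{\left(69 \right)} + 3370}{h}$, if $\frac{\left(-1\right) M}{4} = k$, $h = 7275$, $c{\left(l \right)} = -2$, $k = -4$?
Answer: $\frac{4472}{7275} \approx 0.61471$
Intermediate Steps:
$M = 16$ ($M = \left(-4\right) \left(-4\right) = 16$)
$J{\left(G \right)} = -2 + 16 G$ ($J{\left(G \right)} = -2 + G 16 = -2 + 16 G$)
$\frac{J{\left(69 \right)} + 3370}{h} = \frac{\left(-2 + 16 \cdot 69\right) + 3370}{7275} = \left(\left(-2 + 1104\right) + 3370\right) \frac{1}{7275} = \left(1102 + 3370\right) \frac{1}{7275} = 4472 \cdot \frac{1}{7275} = \frac{4472}{7275}$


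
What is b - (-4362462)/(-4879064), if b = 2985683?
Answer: 7283667039125/2439532 ≈ 2.9857e+6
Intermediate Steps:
b - (-4362462)/(-4879064) = 2985683 - (-4362462)/(-4879064) = 2985683 - (-4362462)*(-1)/4879064 = 2985683 - 1*2181231/2439532 = 2985683 - 2181231/2439532 = 7283667039125/2439532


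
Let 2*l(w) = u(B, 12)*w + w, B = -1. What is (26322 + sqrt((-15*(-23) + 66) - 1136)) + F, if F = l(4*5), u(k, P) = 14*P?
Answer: 28012 + 5*I*sqrt(29) ≈ 28012.0 + 26.926*I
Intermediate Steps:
l(w) = 169*w/2 (l(w) = ((14*12)*w + w)/2 = (168*w + w)/2 = (169*w)/2 = 169*w/2)
F = 1690 (F = 169*(4*5)/2 = (169/2)*20 = 1690)
(26322 + sqrt((-15*(-23) + 66) - 1136)) + F = (26322 + sqrt((-15*(-23) + 66) - 1136)) + 1690 = (26322 + sqrt((345 + 66) - 1136)) + 1690 = (26322 + sqrt(411 - 1136)) + 1690 = (26322 + sqrt(-725)) + 1690 = (26322 + 5*I*sqrt(29)) + 1690 = 28012 + 5*I*sqrt(29)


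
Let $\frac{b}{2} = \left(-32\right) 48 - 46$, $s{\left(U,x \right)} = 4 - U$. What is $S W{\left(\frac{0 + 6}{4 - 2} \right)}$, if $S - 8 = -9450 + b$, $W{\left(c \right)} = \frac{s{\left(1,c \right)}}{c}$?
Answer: $-12606$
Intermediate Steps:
$b = -3164$ ($b = 2 \left(\left(-32\right) 48 - 46\right) = 2 \left(-1536 - 46\right) = 2 \left(-1582\right) = -3164$)
$W{\left(c \right)} = \frac{3}{c}$ ($W{\left(c \right)} = \frac{4 - 1}{c} = \frac{3}{c}$)
$S = -12606$ ($S = 8 - 12614 = -12606$)
$S W{\left(\frac{0 + 6}{4 - 2} \right)} = - 12606 \frac{3}{\left(0 + 6\right) \frac{1}{4 - 2}} = - 12606 \frac{3}{6 \cdot \frac{1}{2}} = - 12606 \cdot \frac{3}{3} = - 12606 \cdot 3 \cdot \frac{1}{3} = \left(-12606\right) 1 = -12606$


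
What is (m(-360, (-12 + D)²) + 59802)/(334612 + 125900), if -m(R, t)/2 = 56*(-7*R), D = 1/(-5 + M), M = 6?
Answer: -37073/76752 ≈ -0.48302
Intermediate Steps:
D = 1 (D = 1/(-5 + 6) = 1/1 = 1)
m(R, t) = 784*R (m(R, t) = -112*(-7*R) = -(-784)*R = 784*R)
(m(-360, (-12 + D)²) + 59802)/(334612 + 125900) = (784*(-360) + 59802)/(334612 + 125900) = (-282240 + 59802)/460512 = -222438*1/460512 = -37073/76752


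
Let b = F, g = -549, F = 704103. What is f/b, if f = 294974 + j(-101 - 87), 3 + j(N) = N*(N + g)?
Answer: 144509/234701 ≈ 0.61572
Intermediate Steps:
j(N) = -3 + N*(-549 + N) (j(N) = -3 + N*(N - 549) = -3 + N*(-549 + N))
b = 704103
f = 433527 (f = 294974 + (-3 + (-101 - 87)**2 - 549*(-101 - 87)) = 294974 + (-3 + (-188)**2 - 549*(-188)) = 294974 + (-3 + 35344 + 103212) = 294974 + 138553 = 433527)
f/b = 433527/704103 = 433527*(1/704103) = 144509/234701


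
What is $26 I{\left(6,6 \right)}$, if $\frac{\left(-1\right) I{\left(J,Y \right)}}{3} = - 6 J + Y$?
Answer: $2340$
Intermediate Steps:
$I{\left(J,Y \right)} = - 3 Y + 18 J$ ($I{\left(J,Y \right)} = - 3 \left(- 6 J + Y\right) = - 3 \left(Y - 6 J\right) = - 3 Y + 18 J$)
$26 I{\left(6,6 \right)} = 26 \left(\left(-3\right) 6 + 18 \cdot 6\right) = 26 \left(-18 + 108\right) = 26 \cdot 90 = 2340$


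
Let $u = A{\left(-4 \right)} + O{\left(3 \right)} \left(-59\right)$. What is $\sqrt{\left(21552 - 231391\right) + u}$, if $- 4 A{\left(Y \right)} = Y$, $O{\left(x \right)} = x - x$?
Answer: $i \sqrt{209838} \approx 458.08 i$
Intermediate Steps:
$O{\left(x \right)} = 0$
$A{\left(Y \right)} = - \frac{Y}{4}$
$u = 1$ ($u = \left(- \frac{1}{4}\right) \left(-4\right) + 0 \left(-59\right) = 1 + 0 = 1$)
$\sqrt{\left(21552 - 231391\right) + u} = \sqrt{\left(21552 - 231391\right) + 1} = \sqrt{-209839 + 1} = \sqrt{-209838} = i \sqrt{209838}$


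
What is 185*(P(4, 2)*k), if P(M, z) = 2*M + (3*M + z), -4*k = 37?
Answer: -75295/2 ≈ -37648.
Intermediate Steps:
k = -37/4 (k = -1/4*37 = -37/4 ≈ -9.2500)
P(M, z) = z + 5*M (P(M, z) = 2*M + (z + 3*M) = z + 5*M)
185*(P(4, 2)*k) = 185*((2 + 5*4)*(-37/4)) = 185*((2 + 20)*(-37/4)) = 185*(22*(-37/4)) = 185*(-407/2) = -75295/2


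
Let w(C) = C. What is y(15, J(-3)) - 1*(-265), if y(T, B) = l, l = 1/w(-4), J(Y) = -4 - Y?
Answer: 1059/4 ≈ 264.75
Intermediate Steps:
l = -1/4 (l = 1/(-4) = -1/4 ≈ -0.25000)
y(T, B) = -1/4
y(15, J(-3)) - 1*(-265) = -1/4 - 1*(-265) = -1/4 + 265 = 1059/4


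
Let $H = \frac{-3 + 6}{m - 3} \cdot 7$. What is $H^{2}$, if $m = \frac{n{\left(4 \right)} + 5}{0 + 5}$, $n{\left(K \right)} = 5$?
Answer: $441$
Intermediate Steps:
$m = 2$ ($m = \frac{5 + 5}{0 + 5} = \frac{10}{5} = 10 \cdot \frac{1}{5} = 2$)
$H = -21$ ($H = \frac{-3 + 6}{2 - 3} \cdot 7 = \frac{3}{-1} \cdot 7 = 3 \left(-1\right) 7 = \left(-3\right) 7 = -21$)
$H^{2} = \left(-21\right)^{2} = 441$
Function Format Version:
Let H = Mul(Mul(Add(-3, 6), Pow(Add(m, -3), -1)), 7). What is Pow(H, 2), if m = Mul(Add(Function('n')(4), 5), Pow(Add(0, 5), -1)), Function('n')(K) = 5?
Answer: 441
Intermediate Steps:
m = 2 (m = Mul(Add(5, 5), Pow(Add(0, 5), -1)) = Mul(10, Pow(5, -1)) = Mul(10, Rational(1, 5)) = 2)
H = -21 (H = Mul(Mul(Add(-3, 6), Pow(Add(2, -3), -1)), 7) = Mul(Mul(3, Pow(-1, -1)), 7) = Mul(Mul(3, -1), 7) = Mul(-3, 7) = -21)
Pow(H, 2) = Pow(-21, 2) = 441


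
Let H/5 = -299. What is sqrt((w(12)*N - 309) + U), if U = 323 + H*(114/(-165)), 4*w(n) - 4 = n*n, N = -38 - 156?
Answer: I*sqrt(741862)/11 ≈ 78.301*I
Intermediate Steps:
H = -1495 (H = 5*(-299) = -1495)
N = -194
w(n) = 1 + n**2/4 (w(n) = 1 + (n*n)/4 = 1 + n**2/4)
U = 14915/11 (U = 323 - 170430/(-165) = 323 - 170430*(-1)/165 = 323 - 1495*(-38/55) = 323 + 11362/11 = 14915/11 ≈ 1355.9)
sqrt((w(12)*N - 309) + U) = sqrt(((1 + (1/4)*12**2)*(-194) - 309) + 14915/11) = sqrt(((1 + (1/4)*144)*(-194) - 309) + 14915/11) = sqrt(((1 + 36)*(-194) - 309) + 14915/11) = sqrt((37*(-194) - 309) + 14915/11) = sqrt((-7178 - 309) + 14915/11) = sqrt(-7487 + 14915/11) = sqrt(-67442/11) = I*sqrt(741862)/11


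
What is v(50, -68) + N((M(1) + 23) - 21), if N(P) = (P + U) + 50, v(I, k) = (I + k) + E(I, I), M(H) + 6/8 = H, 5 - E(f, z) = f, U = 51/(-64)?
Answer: -739/64 ≈ -11.547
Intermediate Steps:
U = -51/64 (U = 51*(-1/64) = -51/64 ≈ -0.79688)
E(f, z) = 5 - f
M(H) = -¾ + H
v(I, k) = 5 + k (v(I, k) = (I + k) + (5 - I) = 5 + k)
N(P) = 3149/64 + P (N(P) = (P - 51/64) + 50 = (-51/64 + P) + 50 = 3149/64 + P)
v(50, -68) + N((M(1) + 23) - 21) = (5 - 68) + (3149/64 + (((-¾ + 1) + 23) - 21)) = -63 + (3149/64 + ((¼ + 23) - 21)) = -63 + (3149/64 + (93/4 - 21)) = -63 + (3149/64 + 9/4) = -63 + 3293/64 = -739/64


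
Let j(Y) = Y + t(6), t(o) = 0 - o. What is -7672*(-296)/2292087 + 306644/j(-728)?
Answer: -50084848330/120170847 ≈ -416.78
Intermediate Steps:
t(o) = -o
j(Y) = -6 + Y (j(Y) = Y - 1*6 = Y - 6 = -6 + Y)
-7672*(-296)/2292087 + 306644/j(-728) = -7672*(-296)/2292087 + 306644/(-6 - 728) = 2270912*(1/2292087) + 306644/(-734) = 324416/327441 + 306644*(-1/734) = 324416/327441 - 153322/367 = -50084848330/120170847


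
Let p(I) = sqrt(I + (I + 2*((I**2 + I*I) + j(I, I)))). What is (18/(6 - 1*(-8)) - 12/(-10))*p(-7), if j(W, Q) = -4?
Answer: 87*sqrt(174)/35 ≈ 32.789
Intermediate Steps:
p(I) = sqrt(-8 + 2*I + 4*I**2) (p(I) = sqrt(I + (I + 2*((I**2 + I*I) - 4))) = sqrt(I + (I + 2*((I**2 + I**2) - 4))) = sqrt(I + (I + 2*(2*I**2 - 4))) = sqrt(I + (I + 2*(-4 + 2*I**2))) = sqrt(I + (I + (-8 + 4*I**2))) = sqrt(I + (-8 + I + 4*I**2)) = sqrt(-8 + 2*I + 4*I**2))
(18/(6 - 1*(-8)) - 12/(-10))*p(-7) = (18/(6 - 1*(-8)) - 12/(-10))*sqrt(-8 + 2*(-7) + 4*(-7)**2) = (18/(6 + 8) - 12*(-1/10))*sqrt(-8 - 14 + 4*49) = (18/14 + 6/5)*sqrt(-8 - 14 + 196) = (18*(1/14) + 6/5)*sqrt(174) = (9/7 + 6/5)*sqrt(174) = 87*sqrt(174)/35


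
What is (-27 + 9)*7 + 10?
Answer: -116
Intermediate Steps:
(-27 + 9)*7 + 10 = -18*7 + 10 = -126 + 10 = -116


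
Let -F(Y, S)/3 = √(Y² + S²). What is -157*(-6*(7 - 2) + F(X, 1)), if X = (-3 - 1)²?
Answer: 4710 + 471*√257 ≈ 12261.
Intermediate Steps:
X = 16 (X = (-4)² = 16)
F(Y, S) = -3*√(S² + Y²) (F(Y, S) = -3*√(Y² + S²) = -3*√(S² + Y²))
-157*(-6*(7 - 2) + F(X, 1)) = -157*(-6*(7 - 2) - 3*√(1² + 16²)) = -157*(-6*5 - 3*√(1 + 256)) = -157*(-30 - 3*√257) = 4710 + 471*√257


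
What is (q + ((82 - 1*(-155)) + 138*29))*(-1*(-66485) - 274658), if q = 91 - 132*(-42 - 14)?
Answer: -2440203906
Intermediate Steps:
q = 7483 (q = 91 - 132*(-56) = 91 + 7392 = 7483)
(q + ((82 - 1*(-155)) + 138*29))*(-1*(-66485) - 274658) = (7483 + ((82 - 1*(-155)) + 138*29))*(-1*(-66485) - 274658) = (7483 + ((82 + 155) + 4002))*(66485 - 274658) = (7483 + (237 + 4002))*(-208173) = (7483 + 4239)*(-208173) = 11722*(-208173) = -2440203906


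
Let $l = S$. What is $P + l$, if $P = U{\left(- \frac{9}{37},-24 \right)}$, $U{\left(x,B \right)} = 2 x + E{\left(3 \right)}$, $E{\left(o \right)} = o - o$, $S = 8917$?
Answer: $\frac{329911}{37} \approx 8916.5$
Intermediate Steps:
$E{\left(o \right)} = 0$
$l = 8917$
$U{\left(x,B \right)} = 2 x$ ($U{\left(x,B \right)} = 2 x + 0 = 2 x$)
$P = - \frac{18}{37}$ ($P = 2 \left(- \frac{9}{37}\right) = - \frac{18}{37} \approx -0.48649$)
$P + l = - \frac{18}{37} + 8917 = \frac{329911}{37}$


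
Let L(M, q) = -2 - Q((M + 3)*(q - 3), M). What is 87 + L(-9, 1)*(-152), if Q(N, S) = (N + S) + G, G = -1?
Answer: 695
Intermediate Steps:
Q(N, S) = -1 + N + S (Q(N, S) = (N + S) - 1 = -1 + N + S)
L(M, q) = -1 - M - (-3 + q)*(3 + M) (L(M, q) = -2 - (-1 + (M + 3)*(q - 3) + M) = -2 - (-1 + (3 + M)*(-3 + q) + M) = -2 - (-1 + (-3 + q)*(3 + M) + M) = -2 - (-1 + M + (-3 + q)*(3 + M)) = -2 + (1 - M - (-3 + q)*(3 + M)) = -1 - M - (-3 + q)*(3 + M))
87 + L(-9, 1)*(-152) = 87 + (8 - 3*1 + 2*(-9) - 1*(-9)*1)*(-152) = 87 + (8 - 3 - 18 + 9)*(-152) = 87 - 4*(-152) = 87 + 608 = 695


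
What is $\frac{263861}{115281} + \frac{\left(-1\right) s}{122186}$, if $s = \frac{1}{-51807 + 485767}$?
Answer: $\frac{13990922538442879}{6112640902473360} \approx 2.2888$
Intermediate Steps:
$s = \frac{1}{433960} \approx 2.3044 \cdot 10^{-6}$
$\frac{263861}{115281} + \frac{\left(-1\right) s}{122186} = \frac{263861}{115281} + \frac{\left(-1\right) \frac{1}{433960}}{122186} = 263861 \cdot \frac{1}{115281} - \frac{1}{53023836560} = \frac{263861}{115281} - \frac{1}{53023836560} = \frac{13990922538442879}{6112640902473360}$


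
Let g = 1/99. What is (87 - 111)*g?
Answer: -8/33 ≈ -0.24242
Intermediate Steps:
g = 1/99 ≈ 0.010101
(87 - 111)*g = (87 - 111)*(1/99) = -24*1/99 = -8/33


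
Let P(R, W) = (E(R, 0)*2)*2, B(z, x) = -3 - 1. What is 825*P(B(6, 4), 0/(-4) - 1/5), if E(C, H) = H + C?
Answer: -13200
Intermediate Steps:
B(z, x) = -4
E(C, H) = C + H
P(R, W) = 4*R (P(R, W) = ((R + 0)*2)*2 = (R*2)*2 = (2*R)*2 = 4*R)
825*P(B(6, 4), 0/(-4) - 1/5) = 825*(4*(-4)) = 825*(-16) = -13200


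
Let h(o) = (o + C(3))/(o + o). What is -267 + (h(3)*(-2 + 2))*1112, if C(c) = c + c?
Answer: -267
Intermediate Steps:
C(c) = 2*c
h(o) = (6 + o)/(2*o) (h(o) = (o + 2*3)/(o + o) = (o + 6)/((2*o)) = (6 + o)*(1/(2*o)) = (6 + o)/(2*o))
-267 + (h(3)*(-2 + 2))*1112 = -267 + (((1/2)*(6 + 3)/3)*(-2 + 2))*1112 = -267 + (((1/2)*(1/3)*9)*0)*1112 = -267 + ((3/2)*0)*1112 = -267 + 0*1112 = -267 + 0 = -267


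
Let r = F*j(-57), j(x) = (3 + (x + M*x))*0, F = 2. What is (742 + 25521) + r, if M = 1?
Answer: 26263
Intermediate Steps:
j(x) = 0 (j(x) = (3 + (x + 1*x))*0 = (3 + (x + x))*0 = (3 + 2*x)*0 = 0)
r = 0 (r = 2*0 = 0)
(742 + 25521) + r = (742 + 25521) + 0 = 26263 + 0 = 26263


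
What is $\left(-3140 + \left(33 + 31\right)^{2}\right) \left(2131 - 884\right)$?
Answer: $1192132$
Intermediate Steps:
$\left(-3140 + \left(33 + 31\right)^{2}\right) \left(2131 - 884\right) = \left(-3140 + 64^{2}\right) 1247 = \left(-3140 + 4096\right) 1247 = 956 \cdot 1247 = 1192132$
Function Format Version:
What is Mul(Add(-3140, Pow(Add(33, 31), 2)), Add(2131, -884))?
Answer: 1192132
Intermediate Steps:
Mul(Add(-3140, Pow(Add(33, 31), 2)), Add(2131, -884)) = Mul(Add(-3140, Pow(64, 2)), 1247) = Mul(Add(-3140, 4096), 1247) = Mul(956, 1247) = 1192132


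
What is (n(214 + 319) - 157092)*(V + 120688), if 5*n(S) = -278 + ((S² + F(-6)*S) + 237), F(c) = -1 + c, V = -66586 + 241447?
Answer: -149294508507/5 ≈ -2.9859e+10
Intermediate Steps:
V = 174861
n(S) = -41/5 - 7*S/5 + S²/5 (n(S) = (-278 + ((S² + (-1 - 6)*S) + 237))/5 = (-278 + ((S² - 7*S) + 237))/5 = (-278 + (237 + S² - 7*S))/5 = (-41 + S² - 7*S)/5 = -41/5 - 7*S/5 + S²/5)
(n(214 + 319) - 157092)*(V + 120688) = ((-41/5 - 7*(214 + 319)/5 + (214 + 319)²/5) - 157092)*(174861 + 120688) = ((-41/5 - 7/5*533 + (⅕)*533²) - 157092)*295549 = ((-41/5 - 3731/5 + (⅕)*284089) - 157092)*295549 = ((-41/5 - 3731/5 + 284089/5) - 157092)*295549 = (280317/5 - 157092)*295549 = -505143/5*295549 = -149294508507/5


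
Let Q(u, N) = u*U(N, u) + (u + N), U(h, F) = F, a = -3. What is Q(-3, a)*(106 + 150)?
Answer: 768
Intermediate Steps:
Q(u, N) = N + u + u² (Q(u, N) = u*u + (u + N) = u² + (N + u) = N + u + u²)
Q(-3, a)*(106 + 150) = (-3 - 3 + (-3)²)*(106 + 150) = (-3 - 3 + 9)*256 = 3*256 = 768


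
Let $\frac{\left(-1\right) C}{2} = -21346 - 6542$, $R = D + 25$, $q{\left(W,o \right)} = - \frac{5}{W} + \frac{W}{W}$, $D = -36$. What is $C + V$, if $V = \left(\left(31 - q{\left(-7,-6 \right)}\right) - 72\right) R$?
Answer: $\frac{393721}{7} \approx 56246.0$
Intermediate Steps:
$q{\left(W,o \right)} = 1 - \frac{5}{W}$ ($q{\left(W,o \right)} = - \frac{5}{W} + 1 = 1 - \frac{5}{W}$)
$R = -11$ ($R = -36 + 25 = -11$)
$V = \frac{3289}{7}$ ($V = \left(\left(31 - \frac{-5 - 7}{-7}\right) - 72\right) \left(-11\right) = \left(\left(31 - \left(- \frac{1}{7}\right) \left(-12\right)\right) - 72\right) \left(-11\right) = \left(\left(31 - \frac{12}{7}\right) - 72\right) \left(-11\right) = \left(\frac{205}{7} - 72\right) \left(-11\right) = \left(- \frac{299}{7}\right) \left(-11\right) = \frac{3289}{7} \approx 469.86$)
$C = 55776$ ($C = - 2 \left(-21346 - 6542\right) = \left(-2\right) \left(-27888\right) = 55776$)
$C + V = 55776 + \frac{3289}{7} = \frac{393721}{7}$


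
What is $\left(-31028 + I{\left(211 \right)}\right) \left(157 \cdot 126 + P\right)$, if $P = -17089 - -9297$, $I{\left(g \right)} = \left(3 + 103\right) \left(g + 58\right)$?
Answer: $-30142860$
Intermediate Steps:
$I{\left(g \right)} = 6148 + 106 g$ ($I{\left(g \right)} = 106 \left(58 + g\right) = 6148 + 106 g$)
$P = -7792$ ($P = -17089 + 9297 = -7792$)
$\left(-31028 + I{\left(211 \right)}\right) \left(157 \cdot 126 + P\right) = \left(-31028 + \left(6148 + 106 \cdot 211\right)\right) \left(157 \cdot 126 - 7792\right) = \left(-31028 + \left(6148 + 22366\right)\right) \left(19782 - 7792\right) = \left(-31028 + 28514\right) 11990 = \left(-2514\right) 11990 = -30142860$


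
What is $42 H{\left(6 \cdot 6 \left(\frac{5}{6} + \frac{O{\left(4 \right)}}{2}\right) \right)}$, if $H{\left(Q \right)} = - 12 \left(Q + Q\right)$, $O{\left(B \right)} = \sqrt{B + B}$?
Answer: $-30240 - 36288 \sqrt{2} \approx -81559.0$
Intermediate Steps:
$O{\left(B \right)} = \sqrt{2} \sqrt{B}$ ($O{\left(B \right)} = \sqrt{2 B} = \sqrt{2} \sqrt{B}$)
$H{\left(Q \right)} = - 24 Q$ ($H{\left(Q \right)} = - 12 \cdot 2 Q = - 24 Q$)
$42 H{\left(6 \cdot 6 \left(\frac{5}{6} + \frac{O{\left(4 \right)}}{2}\right) \right)} = 42 \left(- 24 \cdot 6 \cdot 6 \left(\frac{5}{6} + \frac{\sqrt{2} \sqrt{4}}{2}\right)\right) = 42 \left(- 24 \cdot 36 \left(5 \cdot \frac{1}{6} + \sqrt{2} \cdot 2 \cdot \frac{1}{2}\right)\right) = 42 \left(- 24 \cdot 36 \left(\frac{5}{6} + 2 \sqrt{2} \cdot \frac{1}{2}\right)\right) = 42 \left(- 24 \cdot 36 \left(\frac{5}{6} + \sqrt{2}\right)\right) = 42 \left(- 24 \left(30 + 36 \sqrt{2}\right)\right) = 42 \left(-720 - 864 \sqrt{2}\right) = -30240 - 36288 \sqrt{2}$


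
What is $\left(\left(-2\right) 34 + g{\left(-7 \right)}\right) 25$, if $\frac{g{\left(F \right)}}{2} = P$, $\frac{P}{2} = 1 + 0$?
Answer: $-1600$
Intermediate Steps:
$P = 2$ ($P = 2 \left(1 + 0\right) = 2 \cdot 1 = 2$)
$g{\left(F \right)} = 4$ ($g{\left(F \right)} = 2 \cdot 2 = 4$)
$\left(\left(-2\right) 34 + g{\left(-7 \right)}\right) 25 = \left(\left(-2\right) 34 + 4\right) 25 = \left(-68 + 4\right) 25 = \left(-64\right) 25 = -1600$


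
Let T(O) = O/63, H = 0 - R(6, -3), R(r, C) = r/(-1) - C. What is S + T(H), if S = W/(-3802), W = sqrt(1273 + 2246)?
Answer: 1/21 - 3*sqrt(391)/3802 ≈ 0.032016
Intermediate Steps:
W = 3*sqrt(391) (W = sqrt(3519) = 3*sqrt(391) ≈ 59.321)
R(r, C) = -C - r (R(r, C) = r*(-1) - C = -r - C = -C - r)
H = 3 (H = 0 - (-1*(-3) - 1*6) = 0 - (3 - 6) = 0 - 1*(-3) = 0 + 3 = 3)
S = -3*sqrt(391)/3802 (S = (3*sqrt(391))/(-3802) = (3*sqrt(391))*(-1/3802) = -3*sqrt(391)/3802 ≈ -0.015603)
T(O) = O/63 (T(O) = O*(1/63) = O/63)
S + T(H) = -3*sqrt(391)/3802 + (1/63)*3 = -3*sqrt(391)/3802 + 1/21 = 1/21 - 3*sqrt(391)/3802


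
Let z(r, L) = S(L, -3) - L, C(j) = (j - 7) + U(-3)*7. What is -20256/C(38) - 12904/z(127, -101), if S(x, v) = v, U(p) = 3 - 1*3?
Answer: -1192556/1519 ≈ -785.09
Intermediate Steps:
U(p) = 0 (U(p) = 3 - 3 = 0)
C(j) = -7 + j (C(j) = (j - 7) + 0*7 = (-7 + j) + 0 = -7 + j)
z(r, L) = -3 - L
-20256/C(38) - 12904/z(127, -101) = -20256/(-7 + 38) - 12904/(-3 - 1*(-101)) = -20256/31 - 12904/(-3 + 101) = -20256*1/31 - 12904/98 = -20256/31 - 12904*1/98 = -20256/31 - 6452/49 = -1192556/1519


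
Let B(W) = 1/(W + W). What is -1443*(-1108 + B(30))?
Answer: 31976399/20 ≈ 1.5988e+6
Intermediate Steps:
B(W) = 1/(2*W)
-1443*(-1108 + B(30)) = -1443*(-1108 + (½)/30) = -1443*(-1108 + (½)*(1/30)) = -1443*(-1108 + 1/60) = -1443*(-66479/60) = 31976399/20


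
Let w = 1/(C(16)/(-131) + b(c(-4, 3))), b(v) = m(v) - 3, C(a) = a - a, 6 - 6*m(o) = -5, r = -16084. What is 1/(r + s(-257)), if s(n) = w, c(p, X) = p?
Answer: -7/112594 ≈ -6.2170e-5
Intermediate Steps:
m(o) = 11/6 (m(o) = 1 - ⅙*(-5) = 1 + ⅚ = 11/6)
C(a) = 0
b(v) = -7/6 (b(v) = 11/6 - 3 = -7/6)
w = -6/7 (w = 1/(0/(-131) - 7/6) = 1/(0*(-1/131) - 7/6) = 1/(0 - 7/6) = 1/(-7/6) = -6/7 ≈ -0.85714)
s(n) = -6/7
1/(r + s(-257)) = 1/(-16084 - 6/7) = 1/(-112594/7) = -7/112594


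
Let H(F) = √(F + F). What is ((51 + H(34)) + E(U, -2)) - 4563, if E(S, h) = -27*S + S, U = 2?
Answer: -4564 + 2*√17 ≈ -4555.8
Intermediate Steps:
E(S, h) = -26*S
H(F) = √2*√F (H(F) = √(2*F) = √2*√F)
((51 + H(34)) + E(U, -2)) - 4563 = ((51 + √2*√34) - 26*2) - 4563 = ((51 + 2*√17) - 52) - 4563 = (-1 + 2*√17) - 4563 = -4564 + 2*√17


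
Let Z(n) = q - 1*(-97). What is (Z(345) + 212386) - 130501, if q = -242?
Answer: 81740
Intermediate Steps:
Z(n) = -145 (Z(n) = -242 - 1*(-97) = -242 + 97 = -145)
(Z(345) + 212386) - 130501 = (-145 + 212386) - 130501 = 212241 - 130501 = 81740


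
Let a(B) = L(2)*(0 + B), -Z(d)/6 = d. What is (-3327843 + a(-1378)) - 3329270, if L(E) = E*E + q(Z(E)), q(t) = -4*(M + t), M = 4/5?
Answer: -33621797/5 ≈ -6.7244e+6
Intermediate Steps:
Z(d) = -6*d
M = ⅘ (M = 4*(⅕) = ⅘ ≈ 0.80000)
q(t) = -16/5 - 4*t (q(t) = -4*(⅘ + t) = -16/5 - 4*t)
L(E) = -16/5 + E² + 24*E (L(E) = E*E + (-16/5 - (-24)*E) = E² + (-16/5 + 24*E) = -16/5 + E² + 24*E)
a(B) = 244*B/5 (a(B) = (-16/5 + 2² + 24*2)*(0 + B) = (-16/5 + 4 + 48)*B = 244*B/5)
(-3327843 + a(-1378)) - 3329270 = (-3327843 + (244/5)*(-1378)) - 3329270 = (-3327843 - 336232/5) - 3329270 = -16975447/5 - 3329270 = -33621797/5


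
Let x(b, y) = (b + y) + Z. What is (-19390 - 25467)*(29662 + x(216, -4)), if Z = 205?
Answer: -1349253703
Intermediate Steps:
x(b, y) = 205 + b + y (x(b, y) = (b + y) + 205 = 205 + b + y)
(-19390 - 25467)*(29662 + x(216, -4)) = (-19390 - 25467)*(29662 + (205 + 216 - 4)) = -44857*(29662 + 417) = -44857*30079 = -1349253703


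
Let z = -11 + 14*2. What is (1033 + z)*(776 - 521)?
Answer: 267750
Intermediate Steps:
z = 17 (z = -11 + 28 = 17)
(1033 + z)*(776 - 521) = (1033 + 17)*(776 - 521) = 1050*255 = 267750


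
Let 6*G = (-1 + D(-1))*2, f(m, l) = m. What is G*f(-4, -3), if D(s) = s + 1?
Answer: 4/3 ≈ 1.3333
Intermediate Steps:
D(s) = 1 + s
G = -1/3 (G = ((-1 + (1 - 1))*2)/6 = ((-1 + 0)*2)/6 = (-1*2)/6 = (1/6)*(-2) = -1/3 ≈ -0.33333)
G*f(-4, -3) = -1/3*(-4) = 4/3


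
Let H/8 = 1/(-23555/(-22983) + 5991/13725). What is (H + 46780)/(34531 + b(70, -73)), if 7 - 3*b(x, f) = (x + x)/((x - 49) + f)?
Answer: 259606785789/191626157387 ≈ 1.3548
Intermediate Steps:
b(x, f) = 7/3 - 2*x/(3*(-49 + f + x)) (b(x, f) = 7/3 - (x + x)/(3*((x - 49) + f)) = 7/3 - 2*x/(3*((-49 + x) + f)) = 7/3 - 2*x/(3*(-49 + f + x)))
H = 11683025/2134183 (H = 8/(-23555/(-22983) + 5991/13725) = 8/(-23555*(-1/22983) + 5991*(1/13725)) = 8/(23555/22983 + 1997/4575) = 8/(17073464/11683025) = 8*(11683025/17073464) = 11683025/2134183 ≈ 5.4742)
(H + 46780)/(34531 + b(70, -73)) = (11683025/2134183 + 46780)/(34531 + (-343 + 5*70 + 7*(-73))/(3*(-49 - 73 + 70))) = 99848763765/(2134183*(34531 + (⅓)*(-343 + 350 - 511)/(-52))) = 99848763765/(2134183*(34531 + (⅓)*(-1/52)*(-504))) = 99848763765/(2134183*(34531 + 42/13)) = 99848763765/(2134183*(448945/13)) = (99848763765/2134183)*(13/448945) = 259606785789/191626157387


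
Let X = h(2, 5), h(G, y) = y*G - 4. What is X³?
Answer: 216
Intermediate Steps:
h(G, y) = -4 + G*y (h(G, y) = G*y - 4 = -4 + G*y)
X = 6 (X = -4 + 2*5 = -4 + 10 = 6)
X³ = 6³ = 216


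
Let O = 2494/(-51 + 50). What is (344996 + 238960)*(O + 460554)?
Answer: 267486885360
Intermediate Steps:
O = -2494 (O = 2494/(-1) = -1*2494 = -2494)
(344996 + 238960)*(O + 460554) = (344996 + 238960)*(-2494 + 460554) = 583956*458060 = 267486885360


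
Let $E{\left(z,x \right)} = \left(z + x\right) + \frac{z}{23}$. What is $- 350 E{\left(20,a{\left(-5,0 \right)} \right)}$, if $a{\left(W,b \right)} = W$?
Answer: $- \frac{127750}{23} \approx -5554.3$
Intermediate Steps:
$E{\left(z,x \right)} = x + \frac{24 z}{23}$ ($E{\left(z,x \right)} = \left(x + z\right) + z \frac{1}{23} = \left(x + z\right) + \frac{z}{23} = x + \frac{24 z}{23}$)
$- 350 E{\left(20,a{\left(-5,0 \right)} \right)} = - 350 \left(-5 + \frac{24}{23} \cdot 20\right) = - 350 \left(-5 + \frac{480}{23}\right) = \left(-350\right) \frac{365}{23} = - \frac{127750}{23}$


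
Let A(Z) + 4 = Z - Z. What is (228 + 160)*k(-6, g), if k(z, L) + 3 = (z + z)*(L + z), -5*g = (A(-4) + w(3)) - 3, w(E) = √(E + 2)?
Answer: 101268/5 + 4656*√5/5 ≈ 22336.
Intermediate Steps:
A(Z) = -4 (A(Z) = -4 + (Z - Z) = -4 + 0 = -4)
w(E) = √(2 + E)
g = 7/5 - √5/5 (g = -((-4 + √(2 + 3)) - 3)/5 = -((-4 + √5) - 3)/5 = -(-7 + √5)/5 = 7/5 - √5/5 ≈ 0.95279)
k(z, L) = -3 + 2*z*(L + z) (k(z, L) = -3 + (z + z)*(L + z) = -3 + (2*z)*(L + z) = -3 + 2*z*(L + z))
(228 + 160)*k(-6, g) = (228 + 160)*(-3 + 2*(-6)² + 2*(7/5 - √5/5)*(-6)) = 388*(-3 + 2*36 + (-84/5 + 12*√5/5)) = 388*(-3 + 72 + (-84/5 + 12*√5/5)) = 388*(261/5 + 12*√5/5) = 101268/5 + 4656*√5/5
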